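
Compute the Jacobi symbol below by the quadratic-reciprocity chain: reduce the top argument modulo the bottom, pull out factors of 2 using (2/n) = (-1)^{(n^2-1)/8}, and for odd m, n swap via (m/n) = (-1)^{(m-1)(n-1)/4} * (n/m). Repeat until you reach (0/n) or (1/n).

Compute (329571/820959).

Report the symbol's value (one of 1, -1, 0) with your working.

0

reciprocity: (329571/820959) = -1·(820959/329571) since 329571 mod 4 = 3, 820959 mod 4 = 3; sign now -1
(820959/329571) = (161817/329571)   [reduce mod 329571]
reciprocity: (161817/329571) = +1·(329571/161817) since 161817 mod 4 = 1, 329571 mod 4 = 3; sign now -1
(329571/161817) = (5937/161817)   [reduce mod 161817]
reciprocity: (5937/161817) = +1·(161817/5937) since 5937 mod 4 = 1, 161817 mod 4 = 1; sign now -1
(161817/5937) = (1518/5937)   [reduce mod 5937]
1518 = 2^1·759; (2/5937) = +1 since 5937 mod 8 = 1, so (1518/5937) = (+1)^1·(759/5937); sign now -1
reciprocity: (759/5937) = +1·(5937/759) since 759 mod 4 = 3, 5937 mod 4 = 1; sign now -1
(5937/759) = (624/759)   [reduce mod 759]
624 = 2^4·39; (2/759) = +1 since 759 mod 8 = 7, so (624/759) = (+1)^4·(39/759); sign now -1
reciprocity: (39/759) = -1·(759/39) since 39 mod 4 = 3, 759 mod 4 = 3; sign now +1
(759/39) = (18/39)   [reduce mod 39]
18 = 2^1·9; (2/39) = +1 since 39 mod 8 = 7, so (18/39) = (+1)^1·(9/39); sign now +1
reciprocity: (9/39) = +1·(39/9) since 9 mod 4 = 1, 39 mod 4 = 3; sign now +1
(39/9) = (3/9)   [reduce mod 9]
reciprocity: (3/9) = +1·(9/3) since 3 mod 4 = 3, 9 mod 4 = 1; sign now +1
(9/3) = (0/3)   [reduce mod 3]
(0/3) = 0   [gcd(a, n) > 1]; final value = 0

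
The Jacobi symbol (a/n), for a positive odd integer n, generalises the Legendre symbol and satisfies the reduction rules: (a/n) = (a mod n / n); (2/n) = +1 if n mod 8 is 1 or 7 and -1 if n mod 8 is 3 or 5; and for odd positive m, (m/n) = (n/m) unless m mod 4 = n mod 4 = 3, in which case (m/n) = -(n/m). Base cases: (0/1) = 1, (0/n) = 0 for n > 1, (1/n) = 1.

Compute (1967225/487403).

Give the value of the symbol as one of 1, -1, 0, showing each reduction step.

-1

(1967225/487403) = (17613/487403)   [reduce mod 487403]
reciprocity: (17613/487403) = +1·(487403/17613) since 17613 mod 4 = 1, 487403 mod 4 = 3; sign now +1
(487403/17613) = (11852/17613)   [reduce mod 17613]
11852 = 2^2·2963; (2/17613) = -1 since 17613 mod 8 = 5, so (11852/17613) = (-1)^2·(2963/17613); sign now +1
reciprocity: (2963/17613) = +1·(17613/2963) since 2963 mod 4 = 3, 17613 mod 4 = 1; sign now +1
(17613/2963) = (2798/2963)   [reduce mod 2963]
2798 = 2^1·1399; (2/2963) = -1 since 2963 mod 8 = 3, so (2798/2963) = (-1)^1·(1399/2963); sign now -1
reciprocity: (1399/2963) = -1·(2963/1399) since 1399 mod 4 = 3, 2963 mod 4 = 3; sign now +1
(2963/1399) = (165/1399)   [reduce mod 1399]
reciprocity: (165/1399) = +1·(1399/165) since 165 mod 4 = 1, 1399 mod 4 = 3; sign now +1
(1399/165) = (79/165)   [reduce mod 165]
reciprocity: (79/165) = +1·(165/79) since 79 mod 4 = 3, 165 mod 4 = 1; sign now +1
(165/79) = (7/79)   [reduce mod 79]
reciprocity: (7/79) = -1·(79/7) since 7 mod 4 = 3, 79 mod 4 = 3; sign now -1
(79/7) = (2/7)   [reduce mod 7]
2 = 2^1·1; (2/7) = +1 since 7 mod 8 = 7, so (2/7) = (+1)^1·(1/7); sign now -1
(1/7) = 1; final value = sign = -1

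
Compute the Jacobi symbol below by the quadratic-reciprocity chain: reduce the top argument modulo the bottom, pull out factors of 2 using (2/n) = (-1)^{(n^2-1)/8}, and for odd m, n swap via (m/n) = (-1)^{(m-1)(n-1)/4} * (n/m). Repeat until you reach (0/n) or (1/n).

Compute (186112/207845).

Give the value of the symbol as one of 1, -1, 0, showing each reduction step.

186112 = 2^8·727; (2/207845) = -1 since 207845 mod 8 = 5, so (186112/207845) = (-1)^8·(727/207845); sign now +1
reciprocity: (727/207845) = +1·(207845/727) since 727 mod 4 = 3, 207845 mod 4 = 1; sign now +1
(207845/727) = (650/727)   [reduce mod 727]
650 = 2^1·325; (2/727) = +1 since 727 mod 8 = 7, so (650/727) = (+1)^1·(325/727); sign now +1
reciprocity: (325/727) = +1·(727/325) since 325 mod 4 = 1, 727 mod 4 = 3; sign now +1
(727/325) = (77/325)   [reduce mod 325]
reciprocity: (77/325) = +1·(325/77) since 77 mod 4 = 1, 325 mod 4 = 1; sign now +1
(325/77) = (17/77)   [reduce mod 77]
reciprocity: (17/77) = +1·(77/17) since 17 mod 4 = 1, 77 mod 4 = 1; sign now +1
(77/17) = (9/17)   [reduce mod 17]
reciprocity: (9/17) = +1·(17/9) since 9 mod 4 = 1, 17 mod 4 = 1; sign now +1
(17/9) = (8/9)   [reduce mod 9]
8 = 2^3·1; (2/9) = +1 since 9 mod 8 = 1, so (8/9) = (+1)^3·(1/9); sign now +1
(1/9) = 1; final value = sign = +1

1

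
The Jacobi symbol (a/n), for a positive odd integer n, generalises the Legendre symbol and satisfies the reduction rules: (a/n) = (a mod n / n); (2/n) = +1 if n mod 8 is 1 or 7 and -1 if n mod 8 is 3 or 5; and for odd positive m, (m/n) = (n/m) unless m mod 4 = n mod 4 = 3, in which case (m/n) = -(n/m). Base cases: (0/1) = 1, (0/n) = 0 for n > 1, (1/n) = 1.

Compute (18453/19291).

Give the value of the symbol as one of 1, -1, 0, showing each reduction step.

1

flip (18453/19291) -> (19291/18453): both odd, 18453 mod 4 = 1, 19291 mod 4 = 3, so the flip contributes +1; sign now +1
(19291/18453): 19291 mod 18453 = 838, so (19291/18453) = (838/18453)
factor out 2^1: 838 = 2^1·419; with 18453 mod 8 = 5, (2/18453) = -1; sign now -1; continue with (419/18453)
flip (419/18453) -> (18453/419): both odd, 419 mod 4 = 3, 18453 mod 4 = 1, so the flip contributes +1; sign now -1
(18453/419): 18453 mod 419 = 17, so (18453/419) = (17/419)
flip (17/419) -> (419/17): both odd, 17 mod 4 = 1, 419 mod 4 = 3, so the flip contributes +1; sign now -1
(419/17): 419 mod 17 = 11, so (419/17) = (11/17)
flip (11/17) -> (17/11): both odd, 11 mod 4 = 3, 17 mod 4 = 1, so the flip contributes +1; sign now -1
(17/11): 17 mod 11 = 6, so (17/11) = (6/11)
factor out 2^1: 6 = 2^1·3; with 11 mod 8 = 3, (2/11) = -1; sign now +1; continue with (3/11)
flip (3/11) -> (11/3): both odd, 3 mod 4 = 3, 11 mod 4 = 3, so the flip contributes -1; sign now -1
(11/3): 11 mod 3 = 2, so (11/3) = (2/3)
factor out 2^1: 2 = 2^1·1; with 3 mod 8 = 3, (2/3) = -1; sign now +1; continue with (1/3)
reached (1/3) = 1, so the symbol is +1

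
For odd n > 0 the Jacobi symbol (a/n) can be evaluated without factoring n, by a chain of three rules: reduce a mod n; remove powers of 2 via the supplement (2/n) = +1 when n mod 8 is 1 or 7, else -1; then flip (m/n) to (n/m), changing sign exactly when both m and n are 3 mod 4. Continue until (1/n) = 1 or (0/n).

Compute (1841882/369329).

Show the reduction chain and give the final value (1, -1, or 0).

-1

(1841882/369329) = (364566/369329)   [reduce mod 369329]
364566 = 2^1·182283; (2/369329) = +1 since 369329 mod 8 = 1, so (364566/369329) = (+1)^1·(182283/369329); sign now +1
reciprocity: (182283/369329) = +1·(369329/182283) since 182283 mod 4 = 3, 369329 mod 4 = 1; sign now +1
(369329/182283) = (4763/182283)   [reduce mod 182283]
reciprocity: (4763/182283) = -1·(182283/4763) since 4763 mod 4 = 3, 182283 mod 4 = 3; sign now -1
(182283/4763) = (1289/4763)   [reduce mod 4763]
reciprocity: (1289/4763) = +1·(4763/1289) since 1289 mod 4 = 1, 4763 mod 4 = 3; sign now -1
(4763/1289) = (896/1289)   [reduce mod 1289]
896 = 2^7·7; (2/1289) = +1 since 1289 mod 8 = 1, so (896/1289) = (+1)^7·(7/1289); sign now -1
reciprocity: (7/1289) = +1·(1289/7) since 7 mod 4 = 3, 1289 mod 4 = 1; sign now -1
(1289/7) = (1/7)   [reduce mod 7]
(1/7) = 1; final value = sign = -1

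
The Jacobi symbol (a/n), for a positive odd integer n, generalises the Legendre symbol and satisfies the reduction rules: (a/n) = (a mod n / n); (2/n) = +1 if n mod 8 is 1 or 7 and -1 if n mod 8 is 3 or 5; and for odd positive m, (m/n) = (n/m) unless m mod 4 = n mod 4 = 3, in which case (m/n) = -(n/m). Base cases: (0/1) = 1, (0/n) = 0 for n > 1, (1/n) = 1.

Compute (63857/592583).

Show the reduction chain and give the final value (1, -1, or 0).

-1

flip (63857/592583) -> (592583/63857): both odd, 63857 mod 4 = 1, 592583 mod 4 = 3, so the flip contributes +1; sign now +1
(592583/63857): 592583 mod 63857 = 17870, so (592583/63857) = (17870/63857)
factor out 2^1: 17870 = 2^1·8935; with 63857 mod 8 = 1, (2/63857) = +1; sign now +1; continue with (8935/63857)
flip (8935/63857) -> (63857/8935): both odd, 8935 mod 4 = 3, 63857 mod 4 = 1, so the flip contributes +1; sign now +1
(63857/8935): 63857 mod 8935 = 1312, so (63857/8935) = (1312/8935)
factor out 2^5: 1312 = 2^5·41; with 8935 mod 8 = 7, (2/8935) = +1; sign now +1; continue with (41/8935)
flip (41/8935) -> (8935/41): both odd, 41 mod 4 = 1, 8935 mod 4 = 3, so the flip contributes +1; sign now +1
(8935/41): 8935 mod 41 = 38, so (8935/41) = (38/41)
factor out 2^1: 38 = 2^1·19; with 41 mod 8 = 1, (2/41) = +1; sign now +1; continue with (19/41)
flip (19/41) -> (41/19): both odd, 19 mod 4 = 3, 41 mod 4 = 1, so the flip contributes +1; sign now +1
(41/19): 41 mod 19 = 3, so (41/19) = (3/19)
flip (3/19) -> (19/3): both odd, 3 mod 4 = 3, 19 mod 4 = 3, so the flip contributes -1; sign now -1
(19/3): 19 mod 3 = 1, so (19/3) = (1/3)
reached (1/3) = 1, so the symbol is -1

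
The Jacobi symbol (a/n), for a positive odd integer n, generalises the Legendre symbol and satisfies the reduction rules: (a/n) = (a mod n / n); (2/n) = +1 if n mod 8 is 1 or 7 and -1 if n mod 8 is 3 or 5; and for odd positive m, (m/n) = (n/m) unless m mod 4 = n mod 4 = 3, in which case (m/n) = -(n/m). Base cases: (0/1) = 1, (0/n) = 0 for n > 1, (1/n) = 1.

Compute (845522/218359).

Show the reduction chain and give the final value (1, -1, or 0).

(845522/218359) = (190445/218359)   [reduce mod 218359]
reciprocity: (190445/218359) = +1·(218359/190445) since 190445 mod 4 = 1, 218359 mod 4 = 3; sign now +1
(218359/190445) = (27914/190445)   [reduce mod 190445]
27914 = 2^1·13957; (2/190445) = -1 since 190445 mod 8 = 5, so (27914/190445) = (-1)^1·(13957/190445); sign now -1
reciprocity: (13957/190445) = +1·(190445/13957) since 13957 mod 4 = 1, 190445 mod 4 = 1; sign now -1
(190445/13957) = (9004/13957)   [reduce mod 13957]
9004 = 2^2·2251; (2/13957) = -1 since 13957 mod 8 = 5, so (9004/13957) = (-1)^2·(2251/13957); sign now -1
reciprocity: (2251/13957) = +1·(13957/2251) since 2251 mod 4 = 3, 13957 mod 4 = 1; sign now -1
(13957/2251) = (451/2251)   [reduce mod 2251]
reciprocity: (451/2251) = -1·(2251/451) since 451 mod 4 = 3, 2251 mod 4 = 3; sign now +1
(2251/451) = (447/451)   [reduce mod 451]
reciprocity: (447/451) = -1·(451/447) since 447 mod 4 = 3, 451 mod 4 = 3; sign now -1
(451/447) = (4/447)   [reduce mod 447]
4 = 2^2·1; (2/447) = +1 since 447 mod 8 = 7, so (4/447) = (+1)^2·(1/447); sign now -1
(1/447) = 1; final value = sign = -1

-1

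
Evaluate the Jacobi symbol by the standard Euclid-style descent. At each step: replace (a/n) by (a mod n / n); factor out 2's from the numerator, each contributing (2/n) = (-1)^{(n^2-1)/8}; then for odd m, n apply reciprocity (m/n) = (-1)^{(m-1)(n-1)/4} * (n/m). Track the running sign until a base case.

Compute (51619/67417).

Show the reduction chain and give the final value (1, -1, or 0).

flip (51619/67417) -> (67417/51619): both odd, 51619 mod 4 = 3, 67417 mod 4 = 1, so the flip contributes +1; sign now +1
(67417/51619): 67417 mod 51619 = 15798, so (67417/51619) = (15798/51619)
factor out 2^1: 15798 = 2^1·7899; with 51619 mod 8 = 3, (2/51619) = -1; sign now -1; continue with (7899/51619)
flip (7899/51619) -> (51619/7899): both odd, 7899 mod 4 = 3, 51619 mod 4 = 3, so the flip contributes -1; sign now +1
(51619/7899): 51619 mod 7899 = 4225, so (51619/7899) = (4225/7899)
flip (4225/7899) -> (7899/4225): both odd, 4225 mod 4 = 1, 7899 mod 4 = 3, so the flip contributes +1; sign now +1
(7899/4225): 7899 mod 4225 = 3674, so (7899/4225) = (3674/4225)
factor out 2^1: 3674 = 2^1·1837; with 4225 mod 8 = 1, (2/4225) = +1; sign now +1; continue with (1837/4225)
flip (1837/4225) -> (4225/1837): both odd, 1837 mod 4 = 1, 4225 mod 4 = 1, so the flip contributes +1; sign now +1
(4225/1837): 4225 mod 1837 = 551, so (4225/1837) = (551/1837)
flip (551/1837) -> (1837/551): both odd, 551 mod 4 = 3, 1837 mod 4 = 1, so the flip contributes +1; sign now +1
(1837/551): 1837 mod 551 = 184, so (1837/551) = (184/551)
factor out 2^3: 184 = 2^3·23; with 551 mod 8 = 7, (2/551) = +1; sign now +1; continue with (23/551)
flip (23/551) -> (551/23): both odd, 23 mod 4 = 3, 551 mod 4 = 3, so the flip contributes -1; sign now -1
(551/23): 551 mod 23 = 22, so (551/23) = (22/23)
factor out 2^1: 22 = 2^1·11; with 23 mod 8 = 7, (2/23) = +1; sign now -1; continue with (11/23)
flip (11/23) -> (23/11): both odd, 11 mod 4 = 3, 23 mod 4 = 3, so the flip contributes -1; sign now +1
(23/11): 23 mod 11 = 1, so (23/11) = (1/11)
reached (1/11) = 1, so the symbol is +1

1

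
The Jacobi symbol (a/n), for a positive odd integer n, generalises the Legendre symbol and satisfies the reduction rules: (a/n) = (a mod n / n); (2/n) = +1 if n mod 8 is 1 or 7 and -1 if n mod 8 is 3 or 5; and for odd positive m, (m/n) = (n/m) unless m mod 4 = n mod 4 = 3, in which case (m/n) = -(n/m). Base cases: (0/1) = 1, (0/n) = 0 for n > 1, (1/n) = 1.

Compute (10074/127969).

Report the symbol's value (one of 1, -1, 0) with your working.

0

10074 = 2^1·5037; (2/127969) = +1 since 127969 mod 8 = 1, so (10074/127969) = (+1)^1·(5037/127969); sign now +1
reciprocity: (5037/127969) = +1·(127969/5037) since 5037 mod 4 = 1, 127969 mod 4 = 1; sign now +1
(127969/5037) = (2044/5037)   [reduce mod 5037]
2044 = 2^2·511; (2/5037) = -1 since 5037 mod 8 = 5, so (2044/5037) = (-1)^2·(511/5037); sign now +1
reciprocity: (511/5037) = +1·(5037/511) since 511 mod 4 = 3, 5037 mod 4 = 1; sign now +1
(5037/511) = (438/511)   [reduce mod 511]
438 = 2^1·219; (2/511) = +1 since 511 mod 8 = 7, so (438/511) = (+1)^1·(219/511); sign now +1
reciprocity: (219/511) = -1·(511/219) since 219 mod 4 = 3, 511 mod 4 = 3; sign now -1
(511/219) = (73/219)   [reduce mod 219]
reciprocity: (73/219) = +1·(219/73) since 73 mod 4 = 1, 219 mod 4 = 3; sign now -1
(219/73) = (0/73)   [reduce mod 73]
(0/73) = 0   [gcd(a, n) > 1]; final value = 0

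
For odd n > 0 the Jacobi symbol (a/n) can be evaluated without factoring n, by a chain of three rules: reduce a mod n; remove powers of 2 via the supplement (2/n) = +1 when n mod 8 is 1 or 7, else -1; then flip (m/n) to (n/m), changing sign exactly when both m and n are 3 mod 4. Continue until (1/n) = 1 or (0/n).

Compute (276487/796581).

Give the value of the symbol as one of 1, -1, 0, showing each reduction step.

1

flip (276487/796581) -> (796581/276487): both odd, 276487 mod 4 = 3, 796581 mod 4 = 1, so the flip contributes +1; sign now +1
(796581/276487): 796581 mod 276487 = 243607, so (796581/276487) = (243607/276487)
flip (243607/276487) -> (276487/243607): both odd, 243607 mod 4 = 3, 276487 mod 4 = 3, so the flip contributes -1; sign now -1
(276487/243607): 276487 mod 243607 = 32880, so (276487/243607) = (32880/243607)
factor out 2^4: 32880 = 2^4·2055; with 243607 mod 8 = 7, (2/243607) = +1; sign now -1; continue with (2055/243607)
flip (2055/243607) -> (243607/2055): both odd, 2055 mod 4 = 3, 243607 mod 4 = 3, so the flip contributes -1; sign now +1
(243607/2055): 243607 mod 2055 = 1117, so (243607/2055) = (1117/2055)
flip (1117/2055) -> (2055/1117): both odd, 1117 mod 4 = 1, 2055 mod 4 = 3, so the flip contributes +1; sign now +1
(2055/1117): 2055 mod 1117 = 938, so (2055/1117) = (938/1117)
factor out 2^1: 938 = 2^1·469; with 1117 mod 8 = 5, (2/1117) = -1; sign now -1; continue with (469/1117)
flip (469/1117) -> (1117/469): both odd, 469 mod 4 = 1, 1117 mod 4 = 1, so the flip contributes +1; sign now -1
(1117/469): 1117 mod 469 = 179, so (1117/469) = (179/469)
flip (179/469) -> (469/179): both odd, 179 mod 4 = 3, 469 mod 4 = 1, so the flip contributes +1; sign now -1
(469/179): 469 mod 179 = 111, so (469/179) = (111/179)
flip (111/179) -> (179/111): both odd, 111 mod 4 = 3, 179 mod 4 = 3, so the flip contributes -1; sign now +1
(179/111): 179 mod 111 = 68, so (179/111) = (68/111)
factor out 2^2: 68 = 2^2·17; with 111 mod 8 = 7, (2/111) = +1; sign now +1; continue with (17/111)
flip (17/111) -> (111/17): both odd, 17 mod 4 = 1, 111 mod 4 = 3, so the flip contributes +1; sign now +1
(111/17): 111 mod 17 = 9, so (111/17) = (9/17)
flip (9/17) -> (17/9): both odd, 9 mod 4 = 1, 17 mod 4 = 1, so the flip contributes +1; sign now +1
(17/9): 17 mod 9 = 8, so (17/9) = (8/9)
factor out 2^3: 8 = 2^3·1; with 9 mod 8 = 1, (2/9) = +1; sign now +1; continue with (1/9)
reached (1/9) = 1, so the symbol is +1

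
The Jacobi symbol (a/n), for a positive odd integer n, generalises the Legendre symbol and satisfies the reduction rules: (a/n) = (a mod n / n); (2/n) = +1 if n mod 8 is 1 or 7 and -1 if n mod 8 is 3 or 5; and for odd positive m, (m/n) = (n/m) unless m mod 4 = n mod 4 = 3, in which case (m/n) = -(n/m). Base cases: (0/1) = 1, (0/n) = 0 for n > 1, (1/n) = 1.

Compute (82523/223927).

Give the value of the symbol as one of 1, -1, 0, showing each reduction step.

flip (82523/223927) -> (223927/82523): both odd, 82523 mod 4 = 3, 223927 mod 4 = 3, so the flip contributes -1; sign now -1
(223927/82523): 223927 mod 82523 = 58881, so (223927/82523) = (58881/82523)
flip (58881/82523) -> (82523/58881): both odd, 58881 mod 4 = 1, 82523 mod 4 = 3, so the flip contributes +1; sign now -1
(82523/58881): 82523 mod 58881 = 23642, so (82523/58881) = (23642/58881)
factor out 2^1: 23642 = 2^1·11821; with 58881 mod 8 = 1, (2/58881) = +1; sign now -1; continue with (11821/58881)
flip (11821/58881) -> (58881/11821): both odd, 11821 mod 4 = 1, 58881 mod 4 = 1, so the flip contributes +1; sign now -1
(58881/11821): 58881 mod 11821 = 11597, so (58881/11821) = (11597/11821)
flip (11597/11821) -> (11821/11597): both odd, 11597 mod 4 = 1, 11821 mod 4 = 1, so the flip contributes +1; sign now -1
(11821/11597): 11821 mod 11597 = 224, so (11821/11597) = (224/11597)
factor out 2^5: 224 = 2^5·7; with 11597 mod 8 = 5, (2/11597) = -1; sign now +1; continue with (7/11597)
flip (7/11597) -> (11597/7): both odd, 7 mod 4 = 3, 11597 mod 4 = 1, so the flip contributes +1; sign now +1
(11597/7): 11597 mod 7 = 5, so (11597/7) = (5/7)
flip (5/7) -> (7/5): both odd, 5 mod 4 = 1, 7 mod 4 = 3, so the flip contributes +1; sign now +1
(7/5): 7 mod 5 = 2, so (7/5) = (2/5)
factor out 2^1: 2 = 2^1·1; with 5 mod 8 = 5, (2/5) = -1; sign now -1; continue with (1/5)
reached (1/5) = 1, so the symbol is -1

-1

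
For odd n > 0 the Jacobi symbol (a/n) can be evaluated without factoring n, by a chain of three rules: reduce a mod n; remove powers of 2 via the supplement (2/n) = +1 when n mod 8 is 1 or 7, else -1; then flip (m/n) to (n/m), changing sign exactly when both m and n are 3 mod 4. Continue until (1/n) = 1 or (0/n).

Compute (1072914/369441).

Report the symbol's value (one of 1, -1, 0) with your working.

0

(1072914/369441): 1072914 mod 369441 = 334032, so (1072914/369441) = (334032/369441)
factor out 2^4: 334032 = 2^4·20877; with 369441 mod 8 = 1, (2/369441) = +1; sign now +1; continue with (20877/369441)
flip (20877/369441) -> (369441/20877): both odd, 20877 mod 4 = 1, 369441 mod 4 = 1, so the flip contributes +1; sign now +1
(369441/20877): 369441 mod 20877 = 14532, so (369441/20877) = (14532/20877)
factor out 2^2: 14532 = 2^2·3633; with 20877 mod 8 = 5, (2/20877) = -1; sign now +1; continue with (3633/20877)
flip (3633/20877) -> (20877/3633): both odd, 3633 mod 4 = 1, 20877 mod 4 = 1, so the flip contributes +1; sign now +1
(20877/3633): 20877 mod 3633 = 2712, so (20877/3633) = (2712/3633)
factor out 2^3: 2712 = 2^3·339; with 3633 mod 8 = 1, (2/3633) = +1; sign now +1; continue with (339/3633)
flip (339/3633) -> (3633/339): both odd, 339 mod 4 = 3, 3633 mod 4 = 1, so the flip contributes +1; sign now +1
(3633/339): 3633 mod 339 = 243, so (3633/339) = (243/339)
flip (243/339) -> (339/243): both odd, 243 mod 4 = 3, 339 mod 4 = 3, so the flip contributes -1; sign now -1
(339/243): 339 mod 243 = 96, so (339/243) = (96/243)
factor out 2^5: 96 = 2^5·3; with 243 mod 8 = 3, (2/243) = -1; sign now +1; continue with (3/243)
flip (3/243) -> (243/3): both odd, 3 mod 4 = 3, 243 mod 4 = 3, so the flip contributes -1; sign now -1
(243/3): 243 mod 3 = 0, so (243/3) = (0/3)
reached (0/3); gcd(a, n) > 1, so (0/3) = 0 and the symbol is 0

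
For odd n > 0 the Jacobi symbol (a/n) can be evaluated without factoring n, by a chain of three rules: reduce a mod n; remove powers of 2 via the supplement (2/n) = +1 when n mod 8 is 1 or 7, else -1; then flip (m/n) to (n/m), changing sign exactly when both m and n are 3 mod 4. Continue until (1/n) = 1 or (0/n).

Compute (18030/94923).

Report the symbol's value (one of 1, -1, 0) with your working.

0

factor out 2^1: 18030 = 2^1·9015; with 94923 mod 8 = 3, (2/94923) = -1; sign now -1; continue with (9015/94923)
flip (9015/94923) -> (94923/9015): both odd, 9015 mod 4 = 3, 94923 mod 4 = 3, so the flip contributes -1; sign now +1
(94923/9015): 94923 mod 9015 = 4773, so (94923/9015) = (4773/9015)
flip (4773/9015) -> (9015/4773): both odd, 4773 mod 4 = 1, 9015 mod 4 = 3, so the flip contributes +1; sign now +1
(9015/4773): 9015 mod 4773 = 4242, so (9015/4773) = (4242/4773)
factor out 2^1: 4242 = 2^1·2121; with 4773 mod 8 = 5, (2/4773) = -1; sign now -1; continue with (2121/4773)
flip (2121/4773) -> (4773/2121): both odd, 2121 mod 4 = 1, 4773 mod 4 = 1, so the flip contributes +1; sign now -1
(4773/2121): 4773 mod 2121 = 531, so (4773/2121) = (531/2121)
flip (531/2121) -> (2121/531): both odd, 531 mod 4 = 3, 2121 mod 4 = 1, so the flip contributes +1; sign now -1
(2121/531): 2121 mod 531 = 528, so (2121/531) = (528/531)
factor out 2^4: 528 = 2^4·33; with 531 mod 8 = 3, (2/531) = -1; sign now -1; continue with (33/531)
flip (33/531) -> (531/33): both odd, 33 mod 4 = 1, 531 mod 4 = 3, so the flip contributes +1; sign now -1
(531/33): 531 mod 33 = 3, so (531/33) = (3/33)
flip (3/33) -> (33/3): both odd, 3 mod 4 = 3, 33 mod 4 = 1, so the flip contributes +1; sign now -1
(33/3): 33 mod 3 = 0, so (33/3) = (0/3)
reached (0/3); gcd(a, n) > 1, so (0/3) = 0 and the symbol is 0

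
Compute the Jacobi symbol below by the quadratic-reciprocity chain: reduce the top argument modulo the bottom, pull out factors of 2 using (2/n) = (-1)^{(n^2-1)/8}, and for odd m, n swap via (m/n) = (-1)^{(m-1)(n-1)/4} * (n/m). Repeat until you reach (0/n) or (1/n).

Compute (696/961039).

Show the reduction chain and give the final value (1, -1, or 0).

factor out 2^3: 696 = 2^3·87; with 961039 mod 8 = 7, (2/961039) = +1; sign now +1; continue with (87/961039)
flip (87/961039) -> (961039/87): both odd, 87 mod 4 = 3, 961039 mod 4 = 3, so the flip contributes -1; sign now -1
(961039/87): 961039 mod 87 = 37, so (961039/87) = (37/87)
flip (37/87) -> (87/37): both odd, 37 mod 4 = 1, 87 mod 4 = 3, so the flip contributes +1; sign now -1
(87/37): 87 mod 37 = 13, so (87/37) = (13/37)
flip (13/37) -> (37/13): both odd, 13 mod 4 = 1, 37 mod 4 = 1, so the flip contributes +1; sign now -1
(37/13): 37 mod 13 = 11, so (37/13) = (11/13)
flip (11/13) -> (13/11): both odd, 11 mod 4 = 3, 13 mod 4 = 1, so the flip contributes +1; sign now -1
(13/11): 13 mod 11 = 2, so (13/11) = (2/11)
factor out 2^1: 2 = 2^1·1; with 11 mod 8 = 3, (2/11) = -1; sign now +1; continue with (1/11)
reached (1/11) = 1, so the symbol is +1

1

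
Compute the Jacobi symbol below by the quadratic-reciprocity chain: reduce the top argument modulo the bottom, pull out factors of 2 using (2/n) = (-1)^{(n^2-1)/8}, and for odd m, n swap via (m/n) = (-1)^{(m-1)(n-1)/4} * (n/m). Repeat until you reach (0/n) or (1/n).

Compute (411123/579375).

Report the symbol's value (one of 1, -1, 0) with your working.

0

reciprocity: (411123/579375) = -1·(579375/411123) since 411123 mod 4 = 3, 579375 mod 4 = 3; sign now -1
(579375/411123) = (168252/411123)   [reduce mod 411123]
168252 = 2^2·42063; (2/411123) = -1 since 411123 mod 8 = 3, so (168252/411123) = (-1)^2·(42063/411123); sign now -1
reciprocity: (42063/411123) = -1·(411123/42063) since 42063 mod 4 = 3, 411123 mod 4 = 3; sign now +1
(411123/42063) = (32556/42063)   [reduce mod 42063]
32556 = 2^2·8139; (2/42063) = +1 since 42063 mod 8 = 7, so (32556/42063) = (+1)^2·(8139/42063); sign now +1
reciprocity: (8139/42063) = -1·(42063/8139) since 8139 mod 4 = 3, 42063 mod 4 = 3; sign now -1
(42063/8139) = (1368/8139)   [reduce mod 8139]
1368 = 2^3·171; (2/8139) = -1 since 8139 mod 8 = 3, so (1368/8139) = (-1)^3·(171/8139); sign now +1
reciprocity: (171/8139) = -1·(8139/171) since 171 mod 4 = 3, 8139 mod 4 = 3; sign now -1
(8139/171) = (102/171)   [reduce mod 171]
102 = 2^1·51; (2/171) = -1 since 171 mod 8 = 3, so (102/171) = (-1)^1·(51/171); sign now +1
reciprocity: (51/171) = -1·(171/51) since 51 mod 4 = 3, 171 mod 4 = 3; sign now -1
(171/51) = (18/51)   [reduce mod 51]
18 = 2^1·9; (2/51) = -1 since 51 mod 8 = 3, so (18/51) = (-1)^1·(9/51); sign now +1
reciprocity: (9/51) = +1·(51/9) since 9 mod 4 = 1, 51 mod 4 = 3; sign now +1
(51/9) = (6/9)   [reduce mod 9]
6 = 2^1·3; (2/9) = +1 since 9 mod 8 = 1, so (6/9) = (+1)^1·(3/9); sign now +1
reciprocity: (3/9) = +1·(9/3) since 3 mod 4 = 3, 9 mod 4 = 1; sign now +1
(9/3) = (0/3)   [reduce mod 3]
(0/3) = 0   [gcd(a, n) > 1]; final value = 0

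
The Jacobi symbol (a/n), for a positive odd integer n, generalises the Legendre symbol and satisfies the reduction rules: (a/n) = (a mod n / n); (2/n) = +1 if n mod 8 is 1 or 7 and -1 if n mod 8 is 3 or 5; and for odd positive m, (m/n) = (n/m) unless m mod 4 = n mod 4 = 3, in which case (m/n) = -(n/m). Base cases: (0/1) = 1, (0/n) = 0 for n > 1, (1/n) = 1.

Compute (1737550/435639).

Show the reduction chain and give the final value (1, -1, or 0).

(1737550/435639): 1737550 mod 435639 = 430633, so (1737550/435639) = (430633/435639)
flip (430633/435639) -> (435639/430633): both odd, 430633 mod 4 = 1, 435639 mod 4 = 3, so the flip contributes +1; sign now +1
(435639/430633): 435639 mod 430633 = 5006, so (435639/430633) = (5006/430633)
factor out 2^1: 5006 = 2^1·2503; with 430633 mod 8 = 1, (2/430633) = +1; sign now +1; continue with (2503/430633)
flip (2503/430633) -> (430633/2503): both odd, 2503 mod 4 = 3, 430633 mod 4 = 1, so the flip contributes +1; sign now +1
(430633/2503): 430633 mod 2503 = 117, so (430633/2503) = (117/2503)
flip (117/2503) -> (2503/117): both odd, 117 mod 4 = 1, 2503 mod 4 = 3, so the flip contributes +1; sign now +1
(2503/117): 2503 mod 117 = 46, so (2503/117) = (46/117)
factor out 2^1: 46 = 2^1·23; with 117 mod 8 = 5, (2/117) = -1; sign now -1; continue with (23/117)
flip (23/117) -> (117/23): both odd, 23 mod 4 = 3, 117 mod 4 = 1, so the flip contributes +1; sign now -1
(117/23): 117 mod 23 = 2, so (117/23) = (2/23)
factor out 2^1: 2 = 2^1·1; with 23 mod 8 = 7, (2/23) = +1; sign now -1; continue with (1/23)
reached (1/23) = 1, so the symbol is -1

-1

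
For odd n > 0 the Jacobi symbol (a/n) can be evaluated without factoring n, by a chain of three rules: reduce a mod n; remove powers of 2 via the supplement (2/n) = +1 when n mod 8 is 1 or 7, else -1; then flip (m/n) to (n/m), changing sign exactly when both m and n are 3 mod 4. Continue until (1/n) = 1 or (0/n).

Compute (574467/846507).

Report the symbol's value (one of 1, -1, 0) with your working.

flip (574467/846507) -> (846507/574467): both odd, 574467 mod 4 = 3, 846507 mod 4 = 3, so the flip contributes -1; sign now -1
(846507/574467): 846507 mod 574467 = 272040, so (846507/574467) = (272040/574467)
factor out 2^3: 272040 = 2^3·34005; with 574467 mod 8 = 3, (2/574467) = -1; sign now +1; continue with (34005/574467)
flip (34005/574467) -> (574467/34005): both odd, 34005 mod 4 = 1, 574467 mod 4 = 3, so the flip contributes +1; sign now +1
(574467/34005): 574467 mod 34005 = 30387, so (574467/34005) = (30387/34005)
flip (30387/34005) -> (34005/30387): both odd, 30387 mod 4 = 3, 34005 mod 4 = 1, so the flip contributes +1; sign now +1
(34005/30387): 34005 mod 30387 = 3618, so (34005/30387) = (3618/30387)
factor out 2^1: 3618 = 2^1·1809; with 30387 mod 8 = 3, (2/30387) = -1; sign now -1; continue with (1809/30387)
flip (1809/30387) -> (30387/1809): both odd, 1809 mod 4 = 1, 30387 mod 4 = 3, so the flip contributes +1; sign now -1
(30387/1809): 30387 mod 1809 = 1443, so (30387/1809) = (1443/1809)
flip (1443/1809) -> (1809/1443): both odd, 1443 mod 4 = 3, 1809 mod 4 = 1, so the flip contributes +1; sign now -1
(1809/1443): 1809 mod 1443 = 366, so (1809/1443) = (366/1443)
factor out 2^1: 366 = 2^1·183; with 1443 mod 8 = 3, (2/1443) = -1; sign now +1; continue with (183/1443)
flip (183/1443) -> (1443/183): both odd, 183 mod 4 = 3, 1443 mod 4 = 3, so the flip contributes -1; sign now -1
(1443/183): 1443 mod 183 = 162, so (1443/183) = (162/183)
factor out 2^1: 162 = 2^1·81; with 183 mod 8 = 7, (2/183) = +1; sign now -1; continue with (81/183)
flip (81/183) -> (183/81): both odd, 81 mod 4 = 1, 183 mod 4 = 3, so the flip contributes +1; sign now -1
(183/81): 183 mod 81 = 21, so (183/81) = (21/81)
flip (21/81) -> (81/21): both odd, 21 mod 4 = 1, 81 mod 4 = 1, so the flip contributes +1; sign now -1
(81/21): 81 mod 21 = 18, so (81/21) = (18/21)
factor out 2^1: 18 = 2^1·9; with 21 mod 8 = 5, (2/21) = -1; sign now +1; continue with (9/21)
flip (9/21) -> (21/9): both odd, 9 mod 4 = 1, 21 mod 4 = 1, so the flip contributes +1; sign now +1
(21/9): 21 mod 9 = 3, so (21/9) = (3/9)
flip (3/9) -> (9/3): both odd, 3 mod 4 = 3, 9 mod 4 = 1, so the flip contributes +1; sign now +1
(9/3): 9 mod 3 = 0, so (9/3) = (0/3)
reached (0/3); gcd(a, n) > 1, so (0/3) = 0 and the symbol is 0

0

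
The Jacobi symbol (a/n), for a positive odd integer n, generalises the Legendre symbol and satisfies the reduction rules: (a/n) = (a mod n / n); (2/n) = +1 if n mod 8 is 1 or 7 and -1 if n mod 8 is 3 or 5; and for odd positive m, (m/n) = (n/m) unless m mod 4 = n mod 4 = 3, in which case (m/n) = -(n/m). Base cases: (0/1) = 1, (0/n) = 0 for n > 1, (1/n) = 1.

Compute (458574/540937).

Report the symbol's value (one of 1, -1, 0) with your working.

0

458574 = 2^1·229287; (2/540937) = +1 since 540937 mod 8 = 1, so (458574/540937) = (+1)^1·(229287/540937); sign now +1
reciprocity: (229287/540937) = +1·(540937/229287) since 229287 mod 4 = 3, 540937 mod 4 = 1; sign now +1
(540937/229287) = (82363/229287)   [reduce mod 229287]
reciprocity: (82363/229287) = -1·(229287/82363) since 82363 mod 4 = 3, 229287 mod 4 = 3; sign now -1
(229287/82363) = (64561/82363)   [reduce mod 82363]
reciprocity: (64561/82363) = +1·(82363/64561) since 64561 mod 4 = 1, 82363 mod 4 = 3; sign now -1
(82363/64561) = (17802/64561)   [reduce mod 64561]
17802 = 2^1·8901; (2/64561) = +1 since 64561 mod 8 = 1, so (17802/64561) = (+1)^1·(8901/64561); sign now -1
reciprocity: (8901/64561) = +1·(64561/8901) since 8901 mod 4 = 1, 64561 mod 4 = 1; sign now -1
(64561/8901) = (2254/8901)   [reduce mod 8901]
2254 = 2^1·1127; (2/8901) = -1 since 8901 mod 8 = 5, so (2254/8901) = (-1)^1·(1127/8901); sign now +1
reciprocity: (1127/8901) = +1·(8901/1127) since 1127 mod 4 = 3, 8901 mod 4 = 1; sign now +1
(8901/1127) = (1012/1127)   [reduce mod 1127]
1012 = 2^2·253; (2/1127) = +1 since 1127 mod 8 = 7, so (1012/1127) = (+1)^2·(253/1127); sign now +1
reciprocity: (253/1127) = +1·(1127/253) since 253 mod 4 = 1, 1127 mod 4 = 3; sign now +1
(1127/253) = (115/253)   [reduce mod 253]
reciprocity: (115/253) = +1·(253/115) since 115 mod 4 = 3, 253 mod 4 = 1; sign now +1
(253/115) = (23/115)   [reduce mod 115]
reciprocity: (23/115) = -1·(115/23) since 23 mod 4 = 3, 115 mod 4 = 3; sign now -1
(115/23) = (0/23)   [reduce mod 23]
(0/23) = 0   [gcd(a, n) > 1]; final value = 0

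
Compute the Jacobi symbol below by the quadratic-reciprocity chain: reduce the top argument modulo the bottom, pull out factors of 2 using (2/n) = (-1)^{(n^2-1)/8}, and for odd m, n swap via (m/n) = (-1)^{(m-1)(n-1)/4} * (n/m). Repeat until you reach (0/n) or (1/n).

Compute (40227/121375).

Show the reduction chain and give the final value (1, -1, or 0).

reciprocity: (40227/121375) = -1·(121375/40227) since 40227 mod 4 = 3, 121375 mod 4 = 3; sign now -1
(121375/40227) = (694/40227)   [reduce mod 40227]
694 = 2^1·347; (2/40227) = -1 since 40227 mod 8 = 3, so (694/40227) = (-1)^1·(347/40227); sign now +1
reciprocity: (347/40227) = -1·(40227/347) since 347 mod 4 = 3, 40227 mod 4 = 3; sign now -1
(40227/347) = (322/347)   [reduce mod 347]
322 = 2^1·161; (2/347) = -1 since 347 mod 8 = 3, so (322/347) = (-1)^1·(161/347); sign now +1
reciprocity: (161/347) = +1·(347/161) since 161 mod 4 = 1, 347 mod 4 = 3; sign now +1
(347/161) = (25/161)   [reduce mod 161]
reciprocity: (25/161) = +1·(161/25) since 25 mod 4 = 1, 161 mod 4 = 1; sign now +1
(161/25) = (11/25)   [reduce mod 25]
reciprocity: (11/25) = +1·(25/11) since 11 mod 4 = 3, 25 mod 4 = 1; sign now +1
(25/11) = (3/11)   [reduce mod 11]
reciprocity: (3/11) = -1·(11/3) since 3 mod 4 = 3, 11 mod 4 = 3; sign now -1
(11/3) = (2/3)   [reduce mod 3]
2 = 2^1·1; (2/3) = -1 since 3 mod 8 = 3, so (2/3) = (-1)^1·(1/3); sign now +1
(1/3) = 1; final value = sign = +1

1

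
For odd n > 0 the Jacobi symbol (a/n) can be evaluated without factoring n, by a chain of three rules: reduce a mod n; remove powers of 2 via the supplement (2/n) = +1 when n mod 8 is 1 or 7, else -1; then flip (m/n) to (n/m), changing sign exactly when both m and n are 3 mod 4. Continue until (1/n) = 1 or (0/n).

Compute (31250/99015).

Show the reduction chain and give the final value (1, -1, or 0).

0

factor out 2^1: 31250 = 2^1·15625; with 99015 mod 8 = 7, (2/99015) = +1; sign now +1; continue with (15625/99015)
flip (15625/99015) -> (99015/15625): both odd, 15625 mod 4 = 1, 99015 mod 4 = 3, so the flip contributes +1; sign now +1
(99015/15625): 99015 mod 15625 = 5265, so (99015/15625) = (5265/15625)
flip (5265/15625) -> (15625/5265): both odd, 5265 mod 4 = 1, 15625 mod 4 = 1, so the flip contributes +1; sign now +1
(15625/5265): 15625 mod 5265 = 5095, so (15625/5265) = (5095/5265)
flip (5095/5265) -> (5265/5095): both odd, 5095 mod 4 = 3, 5265 mod 4 = 1, so the flip contributes +1; sign now +1
(5265/5095): 5265 mod 5095 = 170, so (5265/5095) = (170/5095)
factor out 2^1: 170 = 2^1·85; with 5095 mod 8 = 7, (2/5095) = +1; sign now +1; continue with (85/5095)
flip (85/5095) -> (5095/85): both odd, 85 mod 4 = 1, 5095 mod 4 = 3, so the flip contributes +1; sign now +1
(5095/85): 5095 mod 85 = 80, so (5095/85) = (80/85)
factor out 2^4: 80 = 2^4·5; with 85 mod 8 = 5, (2/85) = -1; sign now +1; continue with (5/85)
flip (5/85) -> (85/5): both odd, 5 mod 4 = 1, 85 mod 4 = 1, so the flip contributes +1; sign now +1
(85/5): 85 mod 5 = 0, so (85/5) = (0/5)
reached (0/5); gcd(a, n) > 1, so (0/5) = 0 and the symbol is 0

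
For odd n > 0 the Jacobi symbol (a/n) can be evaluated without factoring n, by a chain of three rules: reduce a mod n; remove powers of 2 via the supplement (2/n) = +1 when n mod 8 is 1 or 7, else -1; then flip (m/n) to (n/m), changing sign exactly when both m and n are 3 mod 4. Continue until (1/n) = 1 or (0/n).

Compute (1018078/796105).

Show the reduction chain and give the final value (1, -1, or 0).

(1018078/796105): 1018078 mod 796105 = 221973, so (1018078/796105) = (221973/796105)
flip (221973/796105) -> (796105/221973): both odd, 221973 mod 4 = 1, 796105 mod 4 = 1, so the flip contributes +1; sign now +1
(796105/221973): 796105 mod 221973 = 130186, so (796105/221973) = (130186/221973)
factor out 2^1: 130186 = 2^1·65093; with 221973 mod 8 = 5, (2/221973) = -1; sign now -1; continue with (65093/221973)
flip (65093/221973) -> (221973/65093): both odd, 65093 mod 4 = 1, 221973 mod 4 = 1, so the flip contributes +1; sign now -1
(221973/65093): 221973 mod 65093 = 26694, so (221973/65093) = (26694/65093)
factor out 2^1: 26694 = 2^1·13347; with 65093 mod 8 = 5, (2/65093) = -1; sign now +1; continue with (13347/65093)
flip (13347/65093) -> (65093/13347): both odd, 13347 mod 4 = 3, 65093 mod 4 = 1, so the flip contributes +1; sign now +1
(65093/13347): 65093 mod 13347 = 11705, so (65093/13347) = (11705/13347)
flip (11705/13347) -> (13347/11705): both odd, 11705 mod 4 = 1, 13347 mod 4 = 3, so the flip contributes +1; sign now +1
(13347/11705): 13347 mod 11705 = 1642, so (13347/11705) = (1642/11705)
factor out 2^1: 1642 = 2^1·821; with 11705 mod 8 = 1, (2/11705) = +1; sign now +1; continue with (821/11705)
flip (821/11705) -> (11705/821): both odd, 821 mod 4 = 1, 11705 mod 4 = 1, so the flip contributes +1; sign now +1
(11705/821): 11705 mod 821 = 211, so (11705/821) = (211/821)
flip (211/821) -> (821/211): both odd, 211 mod 4 = 3, 821 mod 4 = 1, so the flip contributes +1; sign now +1
(821/211): 821 mod 211 = 188, so (821/211) = (188/211)
factor out 2^2: 188 = 2^2·47; with 211 mod 8 = 3, (2/211) = -1; sign now +1; continue with (47/211)
flip (47/211) -> (211/47): both odd, 47 mod 4 = 3, 211 mod 4 = 3, so the flip contributes -1; sign now -1
(211/47): 211 mod 47 = 23, so (211/47) = (23/47)
flip (23/47) -> (47/23): both odd, 23 mod 4 = 3, 47 mod 4 = 3, so the flip contributes -1; sign now +1
(47/23): 47 mod 23 = 1, so (47/23) = (1/23)
reached (1/23) = 1, so the symbol is +1

1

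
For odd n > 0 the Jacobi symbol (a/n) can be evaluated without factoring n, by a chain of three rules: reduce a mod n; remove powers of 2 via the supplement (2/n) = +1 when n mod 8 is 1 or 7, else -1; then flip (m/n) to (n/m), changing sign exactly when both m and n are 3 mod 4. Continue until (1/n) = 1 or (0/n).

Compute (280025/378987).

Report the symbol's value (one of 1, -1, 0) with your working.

flip (280025/378987) -> (378987/280025): both odd, 280025 mod 4 = 1, 378987 mod 4 = 3, so the flip contributes +1; sign now +1
(378987/280025): 378987 mod 280025 = 98962, so (378987/280025) = (98962/280025)
factor out 2^1: 98962 = 2^1·49481; with 280025 mod 8 = 1, (2/280025) = +1; sign now +1; continue with (49481/280025)
flip (49481/280025) -> (280025/49481): both odd, 49481 mod 4 = 1, 280025 mod 4 = 1, so the flip contributes +1; sign now +1
(280025/49481): 280025 mod 49481 = 32620, so (280025/49481) = (32620/49481)
factor out 2^2: 32620 = 2^2·8155; with 49481 mod 8 = 1, (2/49481) = +1; sign now +1; continue with (8155/49481)
flip (8155/49481) -> (49481/8155): both odd, 8155 mod 4 = 3, 49481 mod 4 = 1, so the flip contributes +1; sign now +1
(49481/8155): 49481 mod 8155 = 551, so (49481/8155) = (551/8155)
flip (551/8155) -> (8155/551): both odd, 551 mod 4 = 3, 8155 mod 4 = 3, so the flip contributes -1; sign now -1
(8155/551): 8155 mod 551 = 441, so (8155/551) = (441/551)
flip (441/551) -> (551/441): both odd, 441 mod 4 = 1, 551 mod 4 = 3, so the flip contributes +1; sign now -1
(551/441): 551 mod 441 = 110, so (551/441) = (110/441)
factor out 2^1: 110 = 2^1·55; with 441 mod 8 = 1, (2/441) = +1; sign now -1; continue with (55/441)
flip (55/441) -> (441/55): both odd, 55 mod 4 = 3, 441 mod 4 = 1, so the flip contributes +1; sign now -1
(441/55): 441 mod 55 = 1, so (441/55) = (1/55)
reached (1/55) = 1, so the symbol is -1

-1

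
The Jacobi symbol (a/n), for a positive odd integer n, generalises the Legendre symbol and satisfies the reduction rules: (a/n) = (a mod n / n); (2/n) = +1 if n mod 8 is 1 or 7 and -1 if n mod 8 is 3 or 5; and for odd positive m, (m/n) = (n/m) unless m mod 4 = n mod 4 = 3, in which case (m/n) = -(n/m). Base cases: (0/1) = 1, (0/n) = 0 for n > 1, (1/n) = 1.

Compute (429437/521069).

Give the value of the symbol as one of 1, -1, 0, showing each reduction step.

-1

flip (429437/521069) -> (521069/429437): both odd, 429437 mod 4 = 1, 521069 mod 4 = 1, so the flip contributes +1; sign now +1
(521069/429437): 521069 mod 429437 = 91632, so (521069/429437) = (91632/429437)
factor out 2^4: 91632 = 2^4·5727; with 429437 mod 8 = 5, (2/429437) = -1; sign now +1; continue with (5727/429437)
flip (5727/429437) -> (429437/5727): both odd, 5727 mod 4 = 3, 429437 mod 4 = 1, so the flip contributes +1; sign now +1
(429437/5727): 429437 mod 5727 = 5639, so (429437/5727) = (5639/5727)
flip (5639/5727) -> (5727/5639): both odd, 5639 mod 4 = 3, 5727 mod 4 = 3, so the flip contributes -1; sign now -1
(5727/5639): 5727 mod 5639 = 88, so (5727/5639) = (88/5639)
factor out 2^3: 88 = 2^3·11; with 5639 mod 8 = 7, (2/5639) = +1; sign now -1; continue with (11/5639)
flip (11/5639) -> (5639/11): both odd, 11 mod 4 = 3, 5639 mod 4 = 3, so the flip contributes -1; sign now +1
(5639/11): 5639 mod 11 = 7, so (5639/11) = (7/11)
flip (7/11) -> (11/7): both odd, 7 mod 4 = 3, 11 mod 4 = 3, so the flip contributes -1; sign now -1
(11/7): 11 mod 7 = 4, so (11/7) = (4/7)
factor out 2^2: 4 = 2^2·1; with 7 mod 8 = 7, (2/7) = +1; sign now -1; continue with (1/7)
reached (1/7) = 1, so the symbol is -1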